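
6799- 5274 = 1525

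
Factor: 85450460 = 2^2 * 5^1*43^1*67^1*1483^1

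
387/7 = 55 + 2/7 = 55.29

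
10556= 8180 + 2376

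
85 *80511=6843435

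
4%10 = 4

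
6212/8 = 776 + 1/2 = 776.50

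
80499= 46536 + 33963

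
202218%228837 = 202218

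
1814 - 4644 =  - 2830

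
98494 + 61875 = 160369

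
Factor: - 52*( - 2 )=104 = 2^3*13^1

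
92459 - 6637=85822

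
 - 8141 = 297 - 8438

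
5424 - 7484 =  - 2060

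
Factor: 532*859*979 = 447391252 = 2^2*7^1*11^1 * 19^1*  89^1* 859^1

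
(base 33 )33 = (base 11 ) 93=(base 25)42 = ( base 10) 102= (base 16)66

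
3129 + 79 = 3208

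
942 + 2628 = 3570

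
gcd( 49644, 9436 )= 28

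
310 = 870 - 560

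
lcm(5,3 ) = 15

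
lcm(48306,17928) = 1739016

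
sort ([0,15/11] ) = [ 0 , 15/11 ]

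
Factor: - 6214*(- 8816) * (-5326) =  - 2^6*13^1*19^1*29^1 *239^1*2663^1 = - 291772255424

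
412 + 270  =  682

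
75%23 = 6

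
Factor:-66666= -2^1*3^1*41^1*271^1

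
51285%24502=2281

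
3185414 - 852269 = 2333145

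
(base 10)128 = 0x80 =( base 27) 4K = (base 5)1003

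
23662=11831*2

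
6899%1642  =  331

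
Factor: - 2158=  - 2^1* 13^1*83^1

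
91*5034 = 458094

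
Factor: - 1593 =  - 3^3*59^1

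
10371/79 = 10371/79=131.28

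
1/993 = 1/993 = 0.00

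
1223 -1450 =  - 227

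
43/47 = 43/47 = 0.91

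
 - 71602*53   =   - 3794906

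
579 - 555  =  24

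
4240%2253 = 1987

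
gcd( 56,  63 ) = 7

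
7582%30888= 7582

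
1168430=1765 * 662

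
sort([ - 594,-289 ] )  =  [-594,  -  289 ] 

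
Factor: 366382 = 2^1*183191^1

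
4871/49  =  99 + 20/49 = 99.41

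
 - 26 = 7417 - 7443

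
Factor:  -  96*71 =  - 6816 = - 2^5*3^1 * 71^1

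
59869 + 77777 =137646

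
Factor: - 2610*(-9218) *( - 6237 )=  - 2^2*3^6*5^1 * 7^1*11^2 * 29^1 * 419^1 = - 150055858260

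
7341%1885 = 1686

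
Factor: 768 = 2^8*3^1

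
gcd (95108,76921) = 13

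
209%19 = 0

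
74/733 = 74/733 = 0.10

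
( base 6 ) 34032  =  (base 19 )D43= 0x12a4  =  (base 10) 4772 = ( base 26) 71E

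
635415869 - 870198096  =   - 234782227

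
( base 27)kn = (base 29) JC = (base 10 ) 563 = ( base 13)344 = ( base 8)1063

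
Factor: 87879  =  3^1*11^1 * 2663^1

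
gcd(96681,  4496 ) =1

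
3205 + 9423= 12628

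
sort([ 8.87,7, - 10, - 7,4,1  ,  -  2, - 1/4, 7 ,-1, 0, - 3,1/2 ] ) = [-10,  -  7,-3, - 2,-1,  -  1/4,0,1/2,1,4, 7 , 7,8.87] 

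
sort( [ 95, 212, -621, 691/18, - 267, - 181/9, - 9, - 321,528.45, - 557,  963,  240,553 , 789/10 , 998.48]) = [ - 621, - 557, - 321, -267,-181/9, - 9, 691/18,789/10, 95,212,240,  528.45, 553 , 963,998.48]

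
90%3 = 0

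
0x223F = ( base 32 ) 8HV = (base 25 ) E0H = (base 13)3cb5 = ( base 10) 8767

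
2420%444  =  200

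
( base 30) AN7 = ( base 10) 9697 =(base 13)454C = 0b10010111100001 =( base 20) 144h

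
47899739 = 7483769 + 40415970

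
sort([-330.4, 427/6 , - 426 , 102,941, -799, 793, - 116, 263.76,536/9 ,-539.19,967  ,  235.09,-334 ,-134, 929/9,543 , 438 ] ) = [-799 ,-539.19,-426, - 334,- 330.4,- 134,-116,536/9,427/6,102,929/9, 235.09, 263.76,438, 543,793,941, 967]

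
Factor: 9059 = 9059^1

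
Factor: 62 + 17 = 79^1 = 79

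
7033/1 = 7033=7033.00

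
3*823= 2469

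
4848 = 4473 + 375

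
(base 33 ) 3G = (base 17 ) 6d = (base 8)163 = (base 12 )97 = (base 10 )115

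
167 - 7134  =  -6967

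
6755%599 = 166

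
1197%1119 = 78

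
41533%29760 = 11773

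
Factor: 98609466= 2^1*3^1*109^1*150779^1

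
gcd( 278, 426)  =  2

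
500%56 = 52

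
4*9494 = 37976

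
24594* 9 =221346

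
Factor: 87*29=2523 = 3^1*29^2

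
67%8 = 3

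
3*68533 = 205599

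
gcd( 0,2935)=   2935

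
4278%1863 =552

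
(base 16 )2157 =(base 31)8ra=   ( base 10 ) 8535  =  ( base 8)20527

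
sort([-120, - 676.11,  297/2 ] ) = [ - 676.11, -120, 297/2]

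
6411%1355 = 991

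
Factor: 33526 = 2^1*16763^1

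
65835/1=65835  =  65835.00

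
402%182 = 38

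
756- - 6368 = 7124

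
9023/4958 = 1 + 4065/4958 =1.82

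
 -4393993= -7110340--2716347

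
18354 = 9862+8492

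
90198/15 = 30066/5 = 6013.20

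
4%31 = 4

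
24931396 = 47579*524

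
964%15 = 4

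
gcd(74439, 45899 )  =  1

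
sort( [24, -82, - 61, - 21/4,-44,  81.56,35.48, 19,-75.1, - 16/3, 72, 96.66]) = [  -  82, - 75.1,-61,- 44,-16/3,  -  21/4,  19,24 , 35.48  ,  72, 81.56, 96.66]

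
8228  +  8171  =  16399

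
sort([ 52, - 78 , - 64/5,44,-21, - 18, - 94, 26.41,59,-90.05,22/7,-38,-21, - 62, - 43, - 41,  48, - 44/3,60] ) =[-94 , - 90.05, -78, - 62, - 43, - 41,  -  38, - 21, - 21, - 18, - 44/3, - 64/5,  22/7,26.41, 44, 48,52, 59, 60] 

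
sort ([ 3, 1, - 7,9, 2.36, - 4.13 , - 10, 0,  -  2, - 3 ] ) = [  -  10,- 7,-4.13, - 3, - 2, 0, 1,2.36,3, 9] 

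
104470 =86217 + 18253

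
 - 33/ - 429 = 1/13 = 0.08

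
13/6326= 13/6326 = 0.00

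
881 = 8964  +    -  8083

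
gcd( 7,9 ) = 1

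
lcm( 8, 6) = 24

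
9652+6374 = 16026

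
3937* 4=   15748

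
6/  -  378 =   -  1/63 = -0.02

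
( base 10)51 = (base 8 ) 63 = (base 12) 43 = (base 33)1i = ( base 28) 1n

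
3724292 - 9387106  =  -5662814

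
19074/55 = 346+4/5= 346.80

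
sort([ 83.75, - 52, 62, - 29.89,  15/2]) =[ - 52 , - 29.89, 15/2, 62, 83.75 ] 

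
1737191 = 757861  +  979330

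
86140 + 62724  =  148864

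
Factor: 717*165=3^2  *5^1*11^1*239^1 = 118305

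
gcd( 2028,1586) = 26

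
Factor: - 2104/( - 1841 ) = 2^3 * 7^( - 1 )=8/7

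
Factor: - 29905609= - 29905609^1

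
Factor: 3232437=3^1*13^1*82883^1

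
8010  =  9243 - 1233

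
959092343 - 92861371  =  866230972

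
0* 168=0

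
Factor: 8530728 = 2^3*3^1*61^1* 5827^1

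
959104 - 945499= 13605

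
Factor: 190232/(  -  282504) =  - 301/447 = - 3^( - 1) * 7^1*43^1 * 149^( - 1)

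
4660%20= 0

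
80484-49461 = 31023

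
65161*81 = 5278041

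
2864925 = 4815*595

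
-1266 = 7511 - 8777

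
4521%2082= 357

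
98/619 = 98/619 = 0.16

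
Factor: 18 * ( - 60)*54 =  - 58320 = -2^4*3^6 * 5^1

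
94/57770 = 47/28885 = 0.00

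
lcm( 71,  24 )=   1704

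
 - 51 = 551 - 602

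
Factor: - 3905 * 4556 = -2^2*5^1*11^1*17^1*67^1*71^1 = - 17791180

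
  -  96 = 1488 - 1584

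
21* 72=1512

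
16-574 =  - 558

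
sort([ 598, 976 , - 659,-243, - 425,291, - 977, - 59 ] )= [ - 977, - 659,-425, - 243, - 59 , 291, 598, 976]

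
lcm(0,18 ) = 0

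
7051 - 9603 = -2552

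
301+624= 925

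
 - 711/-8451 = 79/939 = 0.08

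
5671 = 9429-3758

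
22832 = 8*2854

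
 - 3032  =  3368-6400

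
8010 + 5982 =13992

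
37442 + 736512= 773954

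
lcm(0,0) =0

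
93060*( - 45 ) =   -  4187700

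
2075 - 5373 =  - 3298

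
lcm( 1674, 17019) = 102114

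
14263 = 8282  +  5981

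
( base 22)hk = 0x18a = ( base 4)12022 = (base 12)28a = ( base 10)394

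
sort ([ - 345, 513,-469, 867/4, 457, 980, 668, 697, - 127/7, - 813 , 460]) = [ - 813,-469, - 345, - 127/7, 867/4, 457, 460, 513, 668, 697, 980]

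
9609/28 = 9609/28 = 343.18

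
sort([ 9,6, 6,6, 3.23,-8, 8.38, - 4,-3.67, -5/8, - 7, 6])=[ - 8, - 7, - 4,-3.67,- 5/8,3.23 , 6,  6,6,6, 8.38, 9]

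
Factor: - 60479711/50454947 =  - 50454947^ ( - 1 )*60479711^1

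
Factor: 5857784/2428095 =2^3*3^ ( - 1 )*5^( - 1 )*71^1*10313^1*161873^(-1)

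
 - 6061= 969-7030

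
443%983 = 443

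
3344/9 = 3344/9 = 371.56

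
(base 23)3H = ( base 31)2O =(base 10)86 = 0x56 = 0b1010110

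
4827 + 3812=8639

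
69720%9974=9876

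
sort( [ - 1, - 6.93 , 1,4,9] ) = [ - 6.93, - 1,1, 4,9]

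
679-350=329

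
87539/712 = 122 +675/712 = 122.95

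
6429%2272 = 1885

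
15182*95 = 1442290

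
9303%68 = 55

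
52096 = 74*704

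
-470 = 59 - 529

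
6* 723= 4338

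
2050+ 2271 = 4321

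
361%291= 70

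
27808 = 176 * 158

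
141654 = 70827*2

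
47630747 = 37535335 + 10095412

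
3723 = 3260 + 463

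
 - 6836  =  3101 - 9937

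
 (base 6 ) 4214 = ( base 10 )946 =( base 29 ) 13i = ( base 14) 4B8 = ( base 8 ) 1662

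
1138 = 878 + 260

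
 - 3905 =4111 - 8016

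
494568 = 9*54952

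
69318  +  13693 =83011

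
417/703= 417/703 = 0.59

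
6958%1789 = 1591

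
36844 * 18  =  663192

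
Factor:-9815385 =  - 3^1*5^1 * 103^1* 6353^1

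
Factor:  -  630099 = - 3^5*2593^1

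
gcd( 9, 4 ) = 1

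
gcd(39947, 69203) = 1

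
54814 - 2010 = 52804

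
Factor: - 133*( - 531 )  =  70623  =  3^2*7^1*19^1*59^1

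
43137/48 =898 + 11/16  =  898.69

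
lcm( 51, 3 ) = 51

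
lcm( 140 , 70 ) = 140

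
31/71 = 31/71=0.44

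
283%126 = 31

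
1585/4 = 396 +1/4 = 396.25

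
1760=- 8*(-220) 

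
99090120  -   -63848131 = 162938251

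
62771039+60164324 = 122935363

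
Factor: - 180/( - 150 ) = 6/5 = 2^1*3^1* 5^( - 1) 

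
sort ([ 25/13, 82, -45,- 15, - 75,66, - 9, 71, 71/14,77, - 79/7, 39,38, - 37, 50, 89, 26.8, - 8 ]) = [-75 ,-45, - 37,  -  15 ,-79/7,-9,-8 , 25/13 , 71/14,26.8, 38 , 39, 50,66, 71,  77, 82 , 89 ] 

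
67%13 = 2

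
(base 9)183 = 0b10011100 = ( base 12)110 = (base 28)5g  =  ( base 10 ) 156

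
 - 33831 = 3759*( - 9 )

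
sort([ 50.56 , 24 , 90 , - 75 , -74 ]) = [ - 75, - 74,24, 50.56,90 ] 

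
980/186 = 5+25/93 = 5.27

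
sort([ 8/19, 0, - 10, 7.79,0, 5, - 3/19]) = [ - 10 , - 3/19, 0,  0, 8/19, 5, 7.79 ]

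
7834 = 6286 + 1548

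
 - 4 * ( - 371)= 1484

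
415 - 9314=- 8899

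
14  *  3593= 50302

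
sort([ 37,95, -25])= [ - 25,  37,95 ]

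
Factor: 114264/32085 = 2^3 * 3^1* 5^(  -  1 )*23^1* 31^( - 1) = 552/155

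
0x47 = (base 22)35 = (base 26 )2J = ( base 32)27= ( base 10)71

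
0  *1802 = 0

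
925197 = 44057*21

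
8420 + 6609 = 15029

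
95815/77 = 1244 + 27/77 = 1244.35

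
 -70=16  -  86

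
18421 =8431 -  - 9990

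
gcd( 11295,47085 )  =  15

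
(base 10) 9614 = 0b10010110001110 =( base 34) 8AQ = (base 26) e5k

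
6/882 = 1/147 = 0.01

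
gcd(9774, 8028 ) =18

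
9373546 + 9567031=18940577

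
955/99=9 + 64/99 = 9.65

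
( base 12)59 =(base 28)2D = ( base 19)3C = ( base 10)69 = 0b1000101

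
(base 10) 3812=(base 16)ee4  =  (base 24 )6EK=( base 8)7344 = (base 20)9ac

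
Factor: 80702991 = 3^2 *8966999^1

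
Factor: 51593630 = 2^1*5^1*11^1* 83^1*5651^1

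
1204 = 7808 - 6604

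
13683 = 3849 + 9834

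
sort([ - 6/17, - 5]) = [-5, - 6/17 ]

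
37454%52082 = 37454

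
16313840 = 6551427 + 9762413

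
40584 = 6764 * 6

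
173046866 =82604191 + 90442675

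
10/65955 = 2/13191  =  0.00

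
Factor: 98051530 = 2^1*5^1*23^1*426311^1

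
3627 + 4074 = 7701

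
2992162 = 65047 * 46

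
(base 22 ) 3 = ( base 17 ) 3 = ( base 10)3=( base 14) 3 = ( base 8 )3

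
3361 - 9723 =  - 6362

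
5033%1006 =3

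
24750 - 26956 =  - 2206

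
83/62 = 1 + 21/62 =1.34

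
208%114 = 94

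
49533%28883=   20650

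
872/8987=872/8987 = 0.10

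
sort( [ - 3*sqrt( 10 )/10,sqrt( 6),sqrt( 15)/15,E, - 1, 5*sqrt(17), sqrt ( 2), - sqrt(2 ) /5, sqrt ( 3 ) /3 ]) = [ - 1, - 3*sqrt ( 10 ) /10 , - sqrt( 2 )/5, sqrt( 15 ) /15,sqrt( 3 )/3,  sqrt( 2 ),sqrt( 6),  E, 5 *sqrt( 17)]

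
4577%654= 653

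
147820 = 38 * 3890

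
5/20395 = 1/4079 = 0.00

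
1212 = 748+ 464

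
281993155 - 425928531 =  - 143935376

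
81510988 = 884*92207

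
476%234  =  8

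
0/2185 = 0 = 0.00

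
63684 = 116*549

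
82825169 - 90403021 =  - 7577852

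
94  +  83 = 177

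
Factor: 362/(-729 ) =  - 2^1 * 3^( - 6) *181^1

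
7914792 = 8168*969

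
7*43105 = 301735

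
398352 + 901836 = 1300188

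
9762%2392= 194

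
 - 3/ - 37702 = 3/37702 = 0.00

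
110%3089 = 110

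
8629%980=789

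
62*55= 3410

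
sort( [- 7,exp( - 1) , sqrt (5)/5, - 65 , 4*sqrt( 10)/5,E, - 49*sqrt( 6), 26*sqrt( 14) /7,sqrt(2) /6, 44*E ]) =[ - 49*sqrt( 6), - 65, - 7, sqrt( 2 )/6, exp( - 1 ), sqrt( 5)/5,  4*sqrt(  10)/5, E,26*sqrt (14)/7,44*E] 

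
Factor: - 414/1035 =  - 2/5 = - 2^1*5^( - 1 )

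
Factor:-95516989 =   -  95516989^1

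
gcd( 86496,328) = 8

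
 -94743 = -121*783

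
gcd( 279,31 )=31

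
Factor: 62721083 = 62721083^1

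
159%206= 159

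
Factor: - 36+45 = 3^2  =  9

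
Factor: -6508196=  -2^2 * 83^1*19603^1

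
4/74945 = 4/74945 = 0.00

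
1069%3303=1069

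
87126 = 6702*13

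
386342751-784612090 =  - 398269339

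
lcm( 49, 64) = 3136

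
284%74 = 62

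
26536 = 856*31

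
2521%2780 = 2521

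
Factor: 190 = 2^1*5^1 * 19^1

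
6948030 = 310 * 22413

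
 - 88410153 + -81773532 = -170183685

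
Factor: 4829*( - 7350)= - 2^1*3^1  *  5^2*7^2*11^1*439^1=- 35493150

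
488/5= 97 + 3/5 = 97.60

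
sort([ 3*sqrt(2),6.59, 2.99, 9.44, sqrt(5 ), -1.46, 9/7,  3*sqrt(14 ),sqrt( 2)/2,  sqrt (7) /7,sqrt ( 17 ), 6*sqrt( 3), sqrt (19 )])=[ - 1.46,sqrt(7)/7,  sqrt(2)/2, 9/7, sqrt(5),2.99, sqrt( 17),3*sqrt(2),sqrt(19),6.59,9.44,6* sqrt( 3) , 3 * sqrt( 14)]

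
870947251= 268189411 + 602757840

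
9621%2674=1599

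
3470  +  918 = 4388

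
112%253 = 112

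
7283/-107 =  - 69 + 100/107= - 68.07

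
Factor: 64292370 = 2^1*3^1*5^1*1021^1*2099^1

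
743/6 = 123+ 5/6 = 123.83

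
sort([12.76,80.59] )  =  [12.76, 80.59]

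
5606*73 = 409238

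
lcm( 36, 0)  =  0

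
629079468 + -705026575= - 75947107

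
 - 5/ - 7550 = 1/1510 =0.00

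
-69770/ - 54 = 1292 + 1/27 =1292.04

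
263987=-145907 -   -  409894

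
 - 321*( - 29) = 9309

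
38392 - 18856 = 19536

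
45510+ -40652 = 4858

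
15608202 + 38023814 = 53632016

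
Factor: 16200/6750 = 2^2*3^1 *5^ ( - 1) = 12/5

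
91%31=29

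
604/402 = 1 + 101/201 = 1.50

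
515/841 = 515/841 = 0.61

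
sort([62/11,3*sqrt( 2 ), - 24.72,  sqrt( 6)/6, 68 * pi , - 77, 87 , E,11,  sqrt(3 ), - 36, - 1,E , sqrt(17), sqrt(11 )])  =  [- 77, - 36, - 24.72, - 1,sqrt(6 ) /6, sqrt(3)  ,  E, E, sqrt(11),sqrt(17),3*sqrt(2 ),62/11 , 11,  87, 68*pi ]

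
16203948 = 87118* 186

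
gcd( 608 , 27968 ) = 608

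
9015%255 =90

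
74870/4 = 18717 + 1/2 = 18717.50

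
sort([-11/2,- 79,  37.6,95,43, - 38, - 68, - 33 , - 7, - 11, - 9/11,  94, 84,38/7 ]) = [ - 79, - 68  ,  -  38, - 33, - 11 ,-7 , - 11/2, - 9/11, 38/7,  37.6,  43, 84,94,95]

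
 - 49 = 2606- 2655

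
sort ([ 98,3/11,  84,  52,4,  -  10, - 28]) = [ - 28, - 10,3/11, 4,52, 84,98] 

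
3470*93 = 322710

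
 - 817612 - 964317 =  - 1781929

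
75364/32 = 2355 + 1/8 = 2355.12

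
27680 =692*40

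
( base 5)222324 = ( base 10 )7839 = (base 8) 17237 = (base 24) def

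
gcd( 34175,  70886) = 1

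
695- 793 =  - 98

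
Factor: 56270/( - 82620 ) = -2^( - 1)*3^( - 5) * 331^1=- 331/486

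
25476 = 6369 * 4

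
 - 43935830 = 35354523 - 79290353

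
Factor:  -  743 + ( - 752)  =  -5^1*13^1 * 23^1 = - 1495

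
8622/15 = 574 + 4/5 = 574.80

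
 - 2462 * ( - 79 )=194498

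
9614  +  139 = 9753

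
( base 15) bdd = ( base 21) 61g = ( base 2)101001111011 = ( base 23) 51F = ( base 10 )2683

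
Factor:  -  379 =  - 379^1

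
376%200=176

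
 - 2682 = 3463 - 6145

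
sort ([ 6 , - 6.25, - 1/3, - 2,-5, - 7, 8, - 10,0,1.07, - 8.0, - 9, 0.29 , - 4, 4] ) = [ - 10, - 9,  -  8.0, - 7, - 6.25, -5, - 4, - 2, - 1/3,0, 0.29,1.07 , 4,6, 8 ]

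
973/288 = 973/288  =  3.38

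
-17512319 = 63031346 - 80543665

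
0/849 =0 = 0.00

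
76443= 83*921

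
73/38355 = 73/38355 = 0.00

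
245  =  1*245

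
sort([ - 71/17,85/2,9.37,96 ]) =[ - 71/17,9.37 , 85/2,96]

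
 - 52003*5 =- 260015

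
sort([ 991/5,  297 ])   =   [ 991/5 , 297]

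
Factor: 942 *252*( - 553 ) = -2^3*3^3*7^2*79^1 * 157^1 = -  131273352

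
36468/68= 536  +  5/17 =536.29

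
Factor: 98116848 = 2^4 * 3^2*681367^1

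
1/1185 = 1/1185 = 0.00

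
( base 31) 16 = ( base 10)37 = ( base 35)12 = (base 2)100101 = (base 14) 29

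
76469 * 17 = 1299973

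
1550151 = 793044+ 757107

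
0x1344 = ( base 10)4932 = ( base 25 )7m7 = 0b1001101000100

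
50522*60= 3031320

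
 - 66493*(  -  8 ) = 531944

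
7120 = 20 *356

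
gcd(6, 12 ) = 6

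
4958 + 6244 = 11202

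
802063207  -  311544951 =490518256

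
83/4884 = 83/4884 = 0.02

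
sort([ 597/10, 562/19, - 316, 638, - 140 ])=[- 316 ,  -  140, 562/19, 597/10, 638 ] 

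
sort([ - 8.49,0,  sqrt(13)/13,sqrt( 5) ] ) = [-8.49, 0,sqrt( 13)/13,sqrt(5)]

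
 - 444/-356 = 1+22/89 = 1.25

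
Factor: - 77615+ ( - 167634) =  -23^1*10663^1 = - 245249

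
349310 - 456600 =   -  107290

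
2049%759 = 531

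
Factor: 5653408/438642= 2826704/219321 = 2^4* 3^ ( - 3 )*31^1*41^1*139^1 * 8123^(  -  1 ) 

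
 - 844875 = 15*( - 56325)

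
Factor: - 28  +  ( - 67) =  - 5^1*19^1 = - 95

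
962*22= 21164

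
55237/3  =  18412+1/3= 18412.33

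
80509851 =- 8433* ( - 9547)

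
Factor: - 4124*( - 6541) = 26975084 = 2^2*31^1*211^1 *1031^1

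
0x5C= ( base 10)92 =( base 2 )1011100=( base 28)38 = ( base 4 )1130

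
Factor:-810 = -2^1*3^4*5^1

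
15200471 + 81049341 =96249812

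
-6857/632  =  -11+ 95/632 = - 10.85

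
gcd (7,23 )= 1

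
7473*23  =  171879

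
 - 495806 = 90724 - 586530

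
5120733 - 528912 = 4591821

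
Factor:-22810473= - 3^2*7^1*41^1*8831^1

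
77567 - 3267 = 74300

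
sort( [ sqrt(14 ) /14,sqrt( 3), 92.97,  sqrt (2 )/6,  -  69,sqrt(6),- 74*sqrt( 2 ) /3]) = [ - 69,-74*sqrt( 2)/3, sqrt(2)/6,sqrt( 14)/14,sqrt(3),sqrt( 6),92.97 ]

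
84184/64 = 10523/8=1315.38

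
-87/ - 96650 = 87/96650 = 0.00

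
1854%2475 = 1854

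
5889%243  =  57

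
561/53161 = 561/53161= 0.01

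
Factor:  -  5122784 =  - 2^5*160087^1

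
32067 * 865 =27737955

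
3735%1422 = 891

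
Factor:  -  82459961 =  - 82459961^1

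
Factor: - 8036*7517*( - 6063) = 2^2*3^1 * 7^2*41^1*43^1*47^1*7517^1 = 366245288556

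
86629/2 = 86629/2 = 43314.50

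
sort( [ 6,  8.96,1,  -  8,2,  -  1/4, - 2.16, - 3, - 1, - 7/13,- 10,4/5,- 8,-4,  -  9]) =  [ - 10, - 9, - 8, - 8,-4, - 3, - 2.16,  -  1, - 7/13, - 1/4, 4/5,1,2,6,8.96]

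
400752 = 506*792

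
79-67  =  12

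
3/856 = 3/856 = 0.00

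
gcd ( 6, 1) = 1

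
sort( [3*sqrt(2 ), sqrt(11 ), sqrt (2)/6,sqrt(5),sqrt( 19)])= [sqrt( 2) /6,sqrt( 5 ),sqrt( 11), 3*sqrt( 2), sqrt( 19)]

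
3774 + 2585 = 6359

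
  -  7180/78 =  - 93 + 37/39 = - 92.05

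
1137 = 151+986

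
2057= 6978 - 4921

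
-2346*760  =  -1782960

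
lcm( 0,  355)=0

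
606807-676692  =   - 69885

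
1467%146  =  7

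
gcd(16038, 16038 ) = 16038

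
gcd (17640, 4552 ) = 8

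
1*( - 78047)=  - 78047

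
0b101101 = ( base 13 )36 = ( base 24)1L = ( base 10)45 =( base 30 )1F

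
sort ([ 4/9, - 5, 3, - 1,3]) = [ - 5,-1,4/9, 3, 3]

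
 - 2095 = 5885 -7980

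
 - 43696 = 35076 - 78772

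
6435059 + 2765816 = 9200875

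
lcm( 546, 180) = 16380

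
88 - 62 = 26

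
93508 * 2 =187016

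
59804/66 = 29902/33  =  906.12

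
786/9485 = 786/9485 = 0.08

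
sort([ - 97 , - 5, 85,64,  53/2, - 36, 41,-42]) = [-97, - 42,-36, - 5,53/2, 41,64 , 85 ]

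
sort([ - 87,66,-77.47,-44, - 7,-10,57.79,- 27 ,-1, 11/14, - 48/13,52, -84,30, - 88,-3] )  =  [ - 88, - 87, - 84,  -  77.47, - 44,  -  27, - 10, - 7  , - 48/13,  -  3, - 1,11/14,30,  52,57.79,  66]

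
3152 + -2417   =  735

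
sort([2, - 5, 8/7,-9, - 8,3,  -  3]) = [ - 9, - 8,-5, - 3, 8/7,2, 3]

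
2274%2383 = 2274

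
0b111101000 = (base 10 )488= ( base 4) 13220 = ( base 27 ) I2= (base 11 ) 404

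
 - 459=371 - 830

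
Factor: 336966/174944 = 339/176 = 2^( - 4 ) * 3^1*11^( - 1 ) * 113^1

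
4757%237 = 17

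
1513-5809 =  - 4296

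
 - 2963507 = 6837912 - 9801419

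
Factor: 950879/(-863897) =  - 863897^( - 1)*950879^1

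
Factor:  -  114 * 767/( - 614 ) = 3^1*13^1  *19^1*59^1*307^ ( - 1 ) = 43719/307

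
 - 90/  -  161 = 90/161 = 0.56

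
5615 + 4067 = 9682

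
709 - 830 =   -  121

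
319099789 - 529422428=  -  210322639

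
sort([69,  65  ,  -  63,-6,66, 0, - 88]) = [  -  88,-63, - 6,0, 65, 66,  69]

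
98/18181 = 98/18181 = 0.01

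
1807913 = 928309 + 879604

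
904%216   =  40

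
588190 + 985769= 1573959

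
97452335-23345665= 74106670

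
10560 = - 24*( - 440 ) 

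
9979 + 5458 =15437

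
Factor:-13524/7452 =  - 49/27 = - 3^(-3)*7^2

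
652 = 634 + 18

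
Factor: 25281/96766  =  2^( - 1)*3^2 * 53^2*48383^( - 1)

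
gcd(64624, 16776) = 8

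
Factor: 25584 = 2^4*3^1*13^1 * 41^1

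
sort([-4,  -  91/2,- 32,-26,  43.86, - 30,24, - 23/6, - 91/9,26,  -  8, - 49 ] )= [-49,-91/2, - 32, -30, - 26,-91/9, - 8, - 4, - 23/6,24,26,43.86 ] 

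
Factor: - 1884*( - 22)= 2^3*3^1*11^1*157^1  =  41448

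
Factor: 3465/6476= 2^(- 2 )*3^2*5^1*7^1*11^1 * 1619^( - 1)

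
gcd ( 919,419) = 1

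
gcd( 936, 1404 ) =468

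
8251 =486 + 7765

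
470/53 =8 + 46/53 = 8.87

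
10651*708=7540908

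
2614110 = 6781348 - 4167238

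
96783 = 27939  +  68844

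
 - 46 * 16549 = - 761254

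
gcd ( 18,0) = 18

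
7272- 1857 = 5415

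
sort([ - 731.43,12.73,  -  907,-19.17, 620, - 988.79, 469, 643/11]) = [ - 988.79, - 907, - 731.43, - 19.17, 12.73, 643/11,469,620 ]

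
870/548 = 435/274 = 1.59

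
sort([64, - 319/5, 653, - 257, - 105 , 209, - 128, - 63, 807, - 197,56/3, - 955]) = [ - 955, - 257, - 197, - 128, - 105, - 319/5, - 63,56/3,64,209,653 , 807 ]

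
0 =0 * 8202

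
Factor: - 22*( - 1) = 2^1*11^1 = 22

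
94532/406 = 232 + 170/203 = 232.84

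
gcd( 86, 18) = 2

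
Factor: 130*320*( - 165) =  - 6864000 = - 2^7 * 3^1*5^3 * 11^1*13^1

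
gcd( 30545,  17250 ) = 5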